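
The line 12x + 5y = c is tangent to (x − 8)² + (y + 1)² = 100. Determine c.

c = −39 or c = 221

The line touches the circle iff its distance from (8, −1) is 10:
|12·8 + 5·(−1) − c| / √169 = 10
|c − (91)| = 10·13, so c = 221 or c = −39.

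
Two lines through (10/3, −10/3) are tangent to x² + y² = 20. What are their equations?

Write the tangent as mx − y + (−10/3 − m·(10/3)) = 0 and set its distance from the centre to 2√5:
(−10/3m − (10/3))² = 20(m² + 1)
2m² − 5m + 2 = 0, so m = 2 or m = 1/2.
Through (10/3, −10/3) these give 2x − y = 10 and x − 2y = 10.

2x − y = 10 and x − 2y = 10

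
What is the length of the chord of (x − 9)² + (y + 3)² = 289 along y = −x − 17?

The distance from (9, −3) to the line is 23/√2, and r² = 289.
Half the chord is √(r² − d²) = √(49/2), so the full chord is 7√2.

7√2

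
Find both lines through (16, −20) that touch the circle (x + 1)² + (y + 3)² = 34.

5x + 3y = 20 and 3x + 5y = −52

Let a tangent through (16, −20) have slope m. Its distance from (−1, −3) must equal √34:
[m·(−17) − (17)]² = 34(m² + 1)
15m² + 34m + 15 = 0, so m = −5/3 or m = −3/5.
With m = −5/3: 5x + 3y = 20. With m = −3/5: 3x + 5y = −52.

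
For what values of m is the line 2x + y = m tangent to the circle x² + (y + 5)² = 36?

For a tangent, require d(centre, line) = r = 6.
|2·0 + 1·(−5) − m| / √5 = 6
|m − (−5)| = 6√5.

m = −5 ± 6√5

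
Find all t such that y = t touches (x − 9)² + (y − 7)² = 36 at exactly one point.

t = 1 or t = 13

For a tangent, require d(centre, line) = r = 6.
|0·9 + 1·7 − t| / √1 = 6
|t − (7)| = 6, so t = 13 or t = 1.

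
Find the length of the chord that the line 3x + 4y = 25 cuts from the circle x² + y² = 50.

10

Centre (0, 0), r² = 50. Perpendicular distance d from centre to line = |−25| / √25 = 25/√25.
Chord = 2√(r² − d²) = 2·√(25) = 10.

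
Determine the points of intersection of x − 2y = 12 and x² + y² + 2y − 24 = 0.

(0, −6) and (4, −4)

Express y = (−12 + x)/2 and substitute into the circle:
5x² − 20x = 0  ⟹  x² − 4x = 0
x = 4 or x = 0, giving (4, −4) and (0, −6).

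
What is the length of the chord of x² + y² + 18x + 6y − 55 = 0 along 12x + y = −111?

2√145

From the line, y = −12x − 111. Substituting:
145x² + 2610x + 11600 = 0  ⟹  x² + 18x + 80 = 0
x = −8 or x = −10, giving (−8, −15) and (−10, 9).
Chord length = distance between (−8, −15) and (−10, 9) = √580 = 2√145.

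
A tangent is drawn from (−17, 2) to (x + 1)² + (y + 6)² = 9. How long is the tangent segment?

The centre is (−1, −6) and r = 3. The square of the distance from P to the centre is 256 + 64 = 320.
Power of the point: PT² = |PO|² − r² = 311, so PT = √311.

√311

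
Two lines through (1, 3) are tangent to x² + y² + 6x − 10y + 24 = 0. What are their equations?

Let a tangent through (1, 3) have slope m. Its distance from (−3, 5) must equal √10:
(−4m − (2))² = 10(m² + 1)
3m² + 8m − 3 = 0, so m = −3 or m = 1/3.
Through (1, 3) these give 3x + y = 6 and x − 3y = −8.

3x + y = 6 and x − 3y = −8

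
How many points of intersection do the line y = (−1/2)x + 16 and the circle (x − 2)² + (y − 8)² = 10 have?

Substituting the line into the circle gives 5x² − 48x + 232 = 0.
Discriminant = (−48)² − 4·5·(232) = −2336 < 0.
No real roots: the line does not meet the circle.

0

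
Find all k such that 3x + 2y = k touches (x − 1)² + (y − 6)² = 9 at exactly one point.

k = 15 ± 3√13

The line touches the circle iff its distance from (1, 6) is 3:
|3·1 + 2·6 − k| / √13 = 3
|k − (15)| = 3√13.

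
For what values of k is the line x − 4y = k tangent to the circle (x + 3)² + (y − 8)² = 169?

For a tangent, require d(centre, line) = r = 13.
|1·(−3) − 4·8 − k| / √17 = 13
|k − (−35)| = 13√17.

k = −35 ± 13√17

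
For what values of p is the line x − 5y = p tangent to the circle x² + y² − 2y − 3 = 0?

The line touches the circle iff its distance from (0, 1) is 2:
|1·0 − 5·1 − p| / √26 = 2
|p − (−5)| = 2√26.

p = −5 ± 2√26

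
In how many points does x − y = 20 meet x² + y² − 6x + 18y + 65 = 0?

Substituting the line into the circle gives 2x² − 28x + 105 = 0.
Δ = 784 − 840 = −56.
No real roots: the line does not meet the circle.

0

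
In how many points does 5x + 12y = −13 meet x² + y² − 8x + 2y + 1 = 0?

2

d² = (5·4 + 12·(−1) − (−13))²/169 = 441/169; r² = 16.
Since d² < r², the line cuts the circle twice.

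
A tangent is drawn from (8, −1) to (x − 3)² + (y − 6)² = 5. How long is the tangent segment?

Centre (3, 6), r² = 5. |PO|² = (5)² + (−7)² = 74.
The tangent meets the radius at right angles, so tangent² = |PO|² − r² = 74 − 5 = 69.

√69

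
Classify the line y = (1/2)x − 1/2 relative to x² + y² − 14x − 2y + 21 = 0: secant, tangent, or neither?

Centre (7, 1), r² = 29. Distance² from centre to line = (4)²/5 = 16/5.
Since d² < r², the line cuts the circle twice.

secant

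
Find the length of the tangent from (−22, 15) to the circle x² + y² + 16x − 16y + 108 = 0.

Centre (−8, 8), r² = 20. |PO|² = (−14)² + (7)² = 245.
By the tangent–radius right angle, tangent length = √(|PO|² − r²) = √225 = 15.

15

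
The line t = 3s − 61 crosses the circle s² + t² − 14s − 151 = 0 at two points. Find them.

Express t = 3s − 61 and substitute into the circle:
10s² − 380s + 3570 = 0  ⟹  s² − 38s + 357 = 0
s = 21 or s = 17, giving (21, 2) and (17, −10).

(17, −10) and (21, 2)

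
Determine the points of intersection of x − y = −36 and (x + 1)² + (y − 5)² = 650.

(−26, 10) and (−6, 30)

Substitute y = x + 36:
2x² + 64x + 312 = 0  ⟹  x² + 32x + 156 = 0
x = −6 or x = −26, giving (−6, 30) and (−26, 10).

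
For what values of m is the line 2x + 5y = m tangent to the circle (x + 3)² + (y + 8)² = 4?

Tangency holds when the distance from the centre (−3, −8) to the line equals the radius 2:
|2·(−3) + 5·(−8) − m| / √29 = 2
|m − (−46)| = 2√29.

m = −46 ± 2√29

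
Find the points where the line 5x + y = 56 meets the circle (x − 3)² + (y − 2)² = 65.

(10, 6) and (11, 1)

Substitute y = −5x + 56:
26x² − 546x + 2860 = 0  ⟹  x² − 21x + 110 = 0
x = 11 or x = 10, giving (11, 1) and (10, 6).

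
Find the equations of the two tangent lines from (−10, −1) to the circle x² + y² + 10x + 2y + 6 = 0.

Let a tangent through (−10, −1) have slope m. Its distance from (−5, −1) must equal 2√5:
[m·(5) − (0)]² = 20(m² + 1)
m² − 4 = 0, so m = 2 or m = −2.
Through (−10, −1) these give 2x − y = −19 and 2x + y = −21.

2x − y = −19 and 2x + y = −21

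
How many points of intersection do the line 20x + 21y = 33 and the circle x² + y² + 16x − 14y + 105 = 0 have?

2

Centre (−8, 7), r² = 8. Distance² from centre to line = (−46)²/841 = 2116/841.
Since d² < r², the line cuts the circle twice.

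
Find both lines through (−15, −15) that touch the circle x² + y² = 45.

x − 2y = 15 and 2x − y = −15

A line y − (−15) = m(x − (−15)) is tangent when its distance from (0, 0) is 3√5:
[m·(15) − (15)]² = 45(m² + 1)
2m² − 5m + 2 = 0, so m = 1/2 or m = 2.
Through (−15, −15) these give x − 2y = 15 and 2x − y = −15.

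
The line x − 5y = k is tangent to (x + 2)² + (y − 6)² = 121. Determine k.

k = −32 ± 11√26

Tangency holds when the distance from the centre (−2, 6) to the line equals the radius 11:
|1·(−2) − 5·6 − k| / √26 = 11
|k − (−32)| = 11√26.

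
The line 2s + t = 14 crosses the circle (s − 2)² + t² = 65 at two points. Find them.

(3, 8) and (9, −4)

From the line, t = −2s + 14. Substituting:
5s² − 60s + 135 = 0  ⟹  s² − 12s + 27 = 0
s = 9 or s = 3, giving (9, −4) and (3, 8).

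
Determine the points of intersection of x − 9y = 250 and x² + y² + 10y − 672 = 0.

(−11, −29) and (16, −26)

From the line, y = (−250 + x)/9. Substituting:
82x² − 410x − 14432 = 0  ⟹  x² − 5x − 176 = 0
x = 16 or x = −11, giving (16, −26) and (−11, −29).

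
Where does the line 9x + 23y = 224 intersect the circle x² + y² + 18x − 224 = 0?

From the line, y = (224 − 9x)/23. Substituting:
610x² + 5490x − 68320 = 0  ⟹  x² + 9x − 112 = 0
x = 7 or x = −16, giving (7, 7) and (−16, 16).

(−16, 16) and (7, 7)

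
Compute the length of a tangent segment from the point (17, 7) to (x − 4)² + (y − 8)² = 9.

With centre O = (4, 8), |OP|² = 170 and r² = 9.
By the tangent–radius right angle, tangent length = √(|PO|² − r²) = √161.

√161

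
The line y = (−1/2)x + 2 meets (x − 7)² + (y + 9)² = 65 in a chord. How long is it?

4√5

The distance from (7, −9) to the line is 15/√5, and r² = 65.
Chord = 2√(r² − d²) = 2·√(20) = 4√5.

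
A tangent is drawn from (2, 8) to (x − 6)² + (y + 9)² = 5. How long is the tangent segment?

10√3

Centre (6, −9), r² = 5. |PO|² = (−4)² + (17)² = 305.
The tangent meets the radius at right angles, so tangent² = |PO|² − r² = 305 − 5 = 300.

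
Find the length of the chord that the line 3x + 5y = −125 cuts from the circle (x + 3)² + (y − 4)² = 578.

2√34

Substitute y = (−125 − 3x)/5:
34x² + 1020x + 6800 = 0  ⟹  x² + 30x + 200 = 0
x = −10 or x = −20, giving (−10, −19) and (−20, −13).
|(−10, −19) − (−20, −13)| = √((10)² + (−6)²) = 2√34.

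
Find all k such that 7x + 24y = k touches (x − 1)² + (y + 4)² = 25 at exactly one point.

Tangency holds when the distance from the centre (1, −4) to the line equals the radius 5:
|7·1 + 24·(−4) − k| / √625 = 5
|k − (−89)| = 5·25, so k = 36 or k = −214.

k = −214 or k = 36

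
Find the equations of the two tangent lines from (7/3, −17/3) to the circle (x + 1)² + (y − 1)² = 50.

Write the tangent as mx − y + (−17/3 − m·(7/3)) = 0 and set its distance from the centre to 5√2:
[m·(−10/3) − (20/3)]² = 50(m² + 1)
7m² − 8m + 1 = 0, so m = 1/7 or m = 1.
With m = 1/7: x − 7y = 42. With m = 1: x − y = 8.

x − 7y = 42 and x − y = 8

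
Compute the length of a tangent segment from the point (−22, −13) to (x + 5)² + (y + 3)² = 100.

17

With centre O = (−5, −3), |OP|² = 389 and r² = 100.
By the tangent–radius right angle, tangent length = √(|PO|² − r²) = √289 = 17.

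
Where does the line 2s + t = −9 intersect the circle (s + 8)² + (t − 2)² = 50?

Express t = −2s − 9 and substitute into the circle:
5s² + 60s + 135 = 0  ⟹  s² + 12s + 27 = 0
s = −3 or s = −9, giving (−3, −3) and (−9, 9).

(−9, 9) and (−3, −3)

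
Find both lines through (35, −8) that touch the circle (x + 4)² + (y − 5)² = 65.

4x + 7y = 84 and x + 8y = −29

Write the tangent as mx − y + (−8 − m·(35)) = 0 and set its distance from the centre to √65:
(−39m − (13))² = 65(m² + 1)
56m² + 39m + 4 = 0, so m = −4/7 or m = −1/8.
Through (35, −8) these give 4x + 7y = 84 and x + 8y = −29.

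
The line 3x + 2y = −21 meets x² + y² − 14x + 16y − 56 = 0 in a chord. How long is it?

Centre (7, −8), r² = 169. Perpendicular distance d from centre to line = |26| / √13 = 26/√13.
Chord = 2√(r² − d²) = 2·√(117) = 6√13.

6√13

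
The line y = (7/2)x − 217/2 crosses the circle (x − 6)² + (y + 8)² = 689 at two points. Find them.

Express y = (−217 + 7x)/2 and substitute into the circle:
53x² − 2862x + 37789 = 0  ⟹  x² − 54x + 713 = 0
x = 31 or x = 23, giving (31, 0) and (23, −28).

(23, −28) and (31, 0)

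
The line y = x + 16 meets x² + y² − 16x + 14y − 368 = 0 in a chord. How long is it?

The distance from (8, −7) to the line is 31/√2, and r² = 481.
Chord = 2√(r² − d²) = 2·√(1/2) = √2.

√2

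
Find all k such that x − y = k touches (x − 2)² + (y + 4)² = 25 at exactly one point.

For a tangent, require d(centre, line) = r = 5.
|1·2 − 1·(−4) − k| / √2 = 5
|k − (6)| = 5√2.

k = 6 ± 5√2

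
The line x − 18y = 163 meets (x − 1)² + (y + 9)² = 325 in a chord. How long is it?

10√13

Centre (1, −9), r² = 325. Perpendicular distance d from centre to line = |0| / √325 = 0/√325.
Chord = 2√(r² − d²) = 2·√(325) = 10√13.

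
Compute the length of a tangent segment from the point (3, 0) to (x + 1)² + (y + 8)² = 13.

√67

The centre is (−1, −8) and r = √13. The square of the distance from P to the centre is 16 + 64 = 80.
By the tangent–radius right angle, tangent length = √(|PO|² − r²) = √67.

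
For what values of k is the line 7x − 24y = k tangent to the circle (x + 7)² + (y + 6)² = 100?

Tangency holds when the distance from the centre (−7, −6) to the line equals the radius 10:
|7·(−7) − 24·(−6) − k| / √625 = 10
|k − (95)| = 10·25, so k = 345 or k = −155.

k = −155 or k = 345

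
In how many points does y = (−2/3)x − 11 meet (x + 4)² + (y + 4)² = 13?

d² = (2·(−4) + 3·(−4) − (−33))²/13 = 13; r² = 13.
Since d² = r², the line is tangent.

1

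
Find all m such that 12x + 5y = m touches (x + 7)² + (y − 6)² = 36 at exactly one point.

Tangency holds when the distance from the centre (−7, 6) to the line equals the radius 6:
|12·(−7) + 5·6 − m| / √169 = 6
|m − (−54)| = 6·13, so m = 24 or m = −132.

m = −132 or m = 24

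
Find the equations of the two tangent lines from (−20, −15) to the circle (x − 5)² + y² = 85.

Let a tangent through (−20, −15) have slope m. Its distance from (5, 0) must equal √85:
(25m − (15))² = 85(m² + 1)
54m² − 75m + 14 = 0, so m = 2/9 or m = 7/6.
Through (−20, −15) these give 2x − 9y = 95 and 7x − 6y = −50.

2x − 9y = 95 and 7x − 6y = −50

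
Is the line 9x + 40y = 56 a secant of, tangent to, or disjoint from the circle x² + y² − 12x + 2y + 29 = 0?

secant

Substituting the line into the circle gives 1681x² − 20928x + 54016 = 0.
Discriminant = (−20928)² − 4·1681·(54016) = 74777600 > 0.
Two real roots: the line is a secant.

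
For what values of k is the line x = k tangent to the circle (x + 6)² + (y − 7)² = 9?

k = −9 or k = −3

For a tangent, require d(centre, line) = r = 3.
|1·(−6) + 0·7 − k| / √1 = 3
|k − (−6)| = 3, so k = −3 or k = −9.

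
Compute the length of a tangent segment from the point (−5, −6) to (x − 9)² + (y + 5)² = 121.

2√19

The centre is (9, −5) and r = 11. The square of the distance from P to the centre is 196 + 1 = 197.
By the tangent–radius right angle, tangent length = √(|PO|² − r²) = √76 = 2√19.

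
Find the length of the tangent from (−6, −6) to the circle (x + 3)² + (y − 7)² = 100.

The centre is (−3, 7) and r = 10. The square of the distance from P to the centre is 9 + 169 = 178.
Power of the point: PT² = |PO|² − r² = 78, so PT = √78.

√78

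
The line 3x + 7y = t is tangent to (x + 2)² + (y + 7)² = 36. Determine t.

For a tangent, require d(centre, line) = r = 6.
|3·(−2) + 7·(−7) − t| / √58 = 6
|t − (−55)| = 6√58.

t = −55 ± 6√58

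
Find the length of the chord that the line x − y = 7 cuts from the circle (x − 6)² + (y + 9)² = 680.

36√2

From the line, y = x − 7. Substituting:
2x² − 8x − 640 = 0  ⟹  x² − 4x − 320 = 0
x = 20 or x = −16, giving (20, 13) and (−16, −23).
|(20, 13) − (−16, −23)| = √((36)² + (36)²) = 36√2.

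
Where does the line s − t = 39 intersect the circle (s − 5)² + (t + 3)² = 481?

Express t = s − 39 and substitute into the circle:
2s² − 82s + 840 = 0  ⟹  s² − 41s + 420 = 0
s = 21 or s = 20, giving (21, −18) and (20, −19).

(20, −19) and (21, −18)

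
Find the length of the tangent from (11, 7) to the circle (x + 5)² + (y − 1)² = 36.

The centre is (−5, 1) and r = 6. The square of the distance from P to the centre is 256 + 36 = 292.
The tangent meets the radius at right angles, so tangent² = |PO|² − r² = 292 − 36 = 256.

16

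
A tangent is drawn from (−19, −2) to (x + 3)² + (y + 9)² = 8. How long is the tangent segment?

3√33

Centre (−3, −9), r² = 8. |PO|² = (−16)² + (7)² = 305.
The tangent meets the radius at right angles, so tangent² = |PO|² − r² = 305 − 8 = 297.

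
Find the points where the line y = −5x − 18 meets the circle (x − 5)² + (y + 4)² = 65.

From the line, y = −5x − 18. Substituting:
26x² + 130x + 156 = 0  ⟹  x² + 5x + 6 = 0
x = −2 or x = −3, giving (−2, −8) and (−3, −3).

(−3, −3) and (−2, −8)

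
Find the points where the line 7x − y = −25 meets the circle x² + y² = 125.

From the line, y = 7x + 25. Substituting:
50x² + 350x + 500 = 0  ⟹  x² + 7x + 10 = 0
x = −2 or x = −5, giving (−2, 11) and (−5, −10).

(−5, −10) and (−2, 11)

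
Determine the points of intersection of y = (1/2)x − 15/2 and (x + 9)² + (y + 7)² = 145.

From the line, y = (−15 + x)/2. Substituting:
5x² + 70x − 255 = 0  ⟹  x² + 14x − 51 = 0
x = 3 or x = −17, giving (3, −6) and (−17, −16).

(−17, −16) and (3, −6)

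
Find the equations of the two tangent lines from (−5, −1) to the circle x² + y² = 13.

3x − 2y = −13 and 2x + 3y = −13

Write the tangent as mx − y + (−1 − m·(−5)) = 0 and set its distance from the centre to √13:
[m·(5) − (1)]² = 13(m² + 1)
6m² − 5m − 6 = 0, so m = 3/2 or m = −2/3.
With m = 3/2: 3x − 2y = −13. With m = −2/3: 2x + 3y = −13.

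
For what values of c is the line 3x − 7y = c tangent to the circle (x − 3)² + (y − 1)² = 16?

For a tangent, require d(centre, line) = r = 4.
|3·3 − 7·1 − c| / √58 = 4
|c − (2)| = 4√58.

c = 2 ± 4√58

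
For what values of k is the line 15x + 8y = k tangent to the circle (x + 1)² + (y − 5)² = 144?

Tangency holds when the distance from the centre (−1, 5) to the line equals the radius 12:
|15·(−1) + 8·5 − k| / √289 = 12
|k − (25)| = 12·17, so k = 229 or k = −179.

k = −179 or k = 229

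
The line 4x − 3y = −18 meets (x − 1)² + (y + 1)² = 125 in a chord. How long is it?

Express y = (18 + 4x)/3 and substitute into the circle:
25x² + 150x − 675 = 0  ⟹  x² + 6x − 27 = 0
x = 3 or x = −9, giving (3, 10) and (−9, −6).
|(3, 10) − (−9, −6)| = √((12)² + (16)²) = 20.

20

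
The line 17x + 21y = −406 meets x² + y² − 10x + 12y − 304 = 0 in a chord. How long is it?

From the line, y = (−406 − 17x)/21. Substituting:
730x² + 5110x − 71540 = 0  ⟹  x² + 7x − 98 = 0
x = 7 or x = −14, giving (7, −25) and (−14, −8).
Chord length = distance between (7, −25) and (−14, −8) = √730 = √730.

√730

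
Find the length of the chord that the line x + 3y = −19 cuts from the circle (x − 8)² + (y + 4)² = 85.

Express y = (−19 − x)/3 and substitute into the circle:
10x² − 130x − 140 = 0  ⟹  x² − 13x − 14 = 0
x = 14 or x = −1, giving (14, −11) and (−1, −6).
|(14, −11) − (−1, −6)| = √((15)² + (−5)²) = 5√10.

5√10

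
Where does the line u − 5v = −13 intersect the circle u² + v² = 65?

Substitute v = (13 + u)/5:
26u² + 26u − 1456 = 0  ⟹  u² + u − 56 = 0
u = 7 or u = −8, giving (7, 4) and (−8, 1).

(−8, 1) and (7, 4)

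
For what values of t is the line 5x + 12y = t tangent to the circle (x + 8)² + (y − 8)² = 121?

t = −87 or t = 199

Tangency holds when the distance from the centre (−8, 8) to the line equals the radius 11:
|5·(−8) + 12·8 − t| / √169 = 11
|t − (56)| = 11·13, so t = 199 or t = −87.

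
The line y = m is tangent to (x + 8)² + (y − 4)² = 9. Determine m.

Tangency holds when the distance from the centre (−8, 4) to the line equals the radius 3:
|0·(−8) + 1·4 − m| / √1 = 3
|m − (4)| = 3, so m = 7 or m = 1.

m = 1 or m = 7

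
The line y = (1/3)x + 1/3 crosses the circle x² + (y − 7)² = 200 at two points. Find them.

(−10, −3) and (14, 5)

Express y = (1 + x)/3 and substitute into the circle:
10x² − 40x − 1400 = 0  ⟹  x² − 4x − 140 = 0
x = 14 or x = −10, giving (14, 5) and (−10, −3).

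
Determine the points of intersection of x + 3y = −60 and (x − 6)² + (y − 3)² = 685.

(−12, −16) and (9, −23)

From the line, y = (−60 − x)/3. Substituting:
10x² + 30x − 1080 = 0  ⟹  x² + 3x − 108 = 0
x = 9 or x = −12, giving (9, −23) and (−12, −16).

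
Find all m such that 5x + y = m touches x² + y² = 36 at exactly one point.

m = ±6√26

The line touches the circle iff its distance from (0, 0) is 6:
|5·0 + 1·0 − m| / √26 = 6
|m| = 6√26.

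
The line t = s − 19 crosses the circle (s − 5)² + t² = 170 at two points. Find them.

Express t = s − 19 and substitute into the circle:
2s² − 48s + 216 = 0  ⟹  s² − 24s + 108 = 0
s = 18 or s = 6, giving (18, −1) and (6, −13).

(6, −13) and (18, −1)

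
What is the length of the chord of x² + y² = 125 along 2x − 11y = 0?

10√5

The distance from (0, 0) to the line is 0/√125, and r² = 125.
Chord = 2√(r² − d²) = 2·√(125) = 10√5.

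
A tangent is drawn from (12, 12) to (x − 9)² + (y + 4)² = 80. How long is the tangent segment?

The centre is (9, −4) and r = 4√5. The square of the distance from P to the centre is 9 + 256 = 265.
The tangent meets the radius at right angles, so tangent² = |PO|² − r² = 265 − 80 = 185.

√185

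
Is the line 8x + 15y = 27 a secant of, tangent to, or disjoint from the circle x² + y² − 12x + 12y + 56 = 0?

Substituting the line into the circle gives 289x² − 4572x + 18189 = 0.
Discriminant = (−4572)² − 4·289·(18189) = −123300 < 0.
No real roots: the line does not meet the circle.

disjoint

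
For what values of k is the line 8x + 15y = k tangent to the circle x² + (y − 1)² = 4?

For a tangent, require d(centre, line) = r = 2.
|8·0 + 15·1 − k| / √289 = 2
|k − (15)| = 2·17, so k = 49 or k = −19.

k = −19 or k = 49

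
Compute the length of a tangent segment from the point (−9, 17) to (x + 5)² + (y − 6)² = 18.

√119

The centre is (−5, 6) and r = 3√2. The square of the distance from P to the centre is 16 + 121 = 137.
The tangent meets the radius at right angles, so tangent² = |PO|² − r² = 137 − 18 = 119.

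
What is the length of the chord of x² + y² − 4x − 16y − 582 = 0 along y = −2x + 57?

Centre (2, 8), r² = 650. Perpendicular distance d from centre to line = |−45| / √5 = 45/√5.
Half the chord is √(r² − d²) = √(245), so the full chord is 14√5.

14√5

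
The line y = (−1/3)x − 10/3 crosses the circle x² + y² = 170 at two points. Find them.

(−13, 1) and (11, −7)

Express y = (−10 − x)/3 and substitute into the circle:
10x² + 20x − 1430 = 0  ⟹  x² + 2x − 143 = 0
x = 11 or x = −13, giving (11, −7) and (−13, 1).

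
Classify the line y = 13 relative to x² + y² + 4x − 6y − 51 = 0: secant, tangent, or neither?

Substituting the line into the circle gives x² + 4x + 40 = 0.
Δ = 16 − 160 = −144.
No real roots: the line does not meet the circle.

neither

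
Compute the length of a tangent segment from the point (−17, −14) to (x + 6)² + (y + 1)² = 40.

5√10

Centre (−6, −1), r² = 40. |PO|² = (−11)² + (−13)² = 290.
The tangent meets the radius at right angles, so tangent² = |PO|² − r² = 290 − 40 = 250.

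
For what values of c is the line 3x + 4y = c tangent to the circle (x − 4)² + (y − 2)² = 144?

For a tangent, require d(centre, line) = r = 12.
|3·4 + 4·2 − c| / √25 = 12
|c − (20)| = 12·5, so c = 80 or c = −40.

c = −40 or c = 80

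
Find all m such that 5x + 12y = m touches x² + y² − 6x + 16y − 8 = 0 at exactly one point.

For a tangent, require d(centre, line) = r = 9.
|5·3 + 12·(−8) − m| / √169 = 9
|m − (−81)| = 9·13, so m = 36 or m = −198.

m = −198 or m = 36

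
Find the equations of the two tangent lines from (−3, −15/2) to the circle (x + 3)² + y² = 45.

A line y − (−15/2) = m(x − (−3)) is tangent when its distance from (−3, 0) is 3√5:
[m·(0) − (15/2)]² = 45(m² + 1)
4m² − 1 = 0, so m = 1/2 or m = −1/2.
With m = 1/2: x − 2y = 12. With m = −1/2: x + 2y = −18.

x − 2y = 12 and x + 2y = −18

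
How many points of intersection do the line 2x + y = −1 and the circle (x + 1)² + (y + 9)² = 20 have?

1

Centre (−1, −9), r² = 20. Distance² from centre to line = (−10)²/5 = 20.
Since d² = r², the line is tangent.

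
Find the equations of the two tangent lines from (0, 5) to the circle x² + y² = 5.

2x + y = 5 and 2x − y = −5

Write the tangent as mx − y + (5 − m·(0)) = 0 and set its distance from the centre to √5:
(0m − (−5))² = 5(m² + 1)
m² − 4 = 0, so m = −2 or m = 2.
Through (0, 5) these give 2x + y = 5 and 2x − y = −5.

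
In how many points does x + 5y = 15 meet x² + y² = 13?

2

Substituting the line into the circle gives 26x² − 30x − 100 = 0.
Δ = 900 − (−10400) = 11300.
Two real roots: the line is a secant.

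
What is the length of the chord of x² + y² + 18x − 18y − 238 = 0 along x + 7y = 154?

The distance from (−9, 9) to the line is 100/√50, and r² = 400.
Half the chord is √(r² − d²) = √(200), so the full chord is 20√2.

20√2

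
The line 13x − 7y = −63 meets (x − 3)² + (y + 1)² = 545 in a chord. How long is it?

Centre (3, −1), r² = 545. Perpendicular distance d from centre to line = |109| / √218 = 109/√218.
Chord = 2√(r² − d²) = 2·√(981/2) = 3√218.

3√218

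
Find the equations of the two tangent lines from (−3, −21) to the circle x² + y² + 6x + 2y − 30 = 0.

3x + y = −30 and 3x − y = 12

Write the tangent as mx − y + (−21 − m·(−3)) = 0 and set its distance from the centre to 2√10:
[m·(0) − (20)]² = 40(m² + 1)
m² − 9 = 0, so m = −3 or m = 3.
With m = −3: 3x + y = −30. With m = 3: 3x − y = 12.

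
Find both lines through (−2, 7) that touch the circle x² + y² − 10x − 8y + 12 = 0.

A line y − (7) = m(x − (−2)) is tangent when its distance from (5, 4) is √29:
(7m − (−3))² = 29(m² + 1)
10m² + 21m − 10 = 0, so m = −5/2 or m = 2/5.
Through (−2, 7) these give 5x + 2y = 4 and 2x − 5y = −39.

5x + 2y = 4 and 2x − 5y = −39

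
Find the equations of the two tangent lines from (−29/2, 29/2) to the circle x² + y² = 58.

3x + 7y = 58 and 7x + 3y = −58

Let a tangent through (−29/2, 29/2) have slope m. Its distance from (0, 0) must equal √58:
[m·(29/2) − (−29/2)]² = 58(m² + 1)
21m² + 58m + 21 = 0, so m = −3/7 or m = −7/3.
With m = −3/7: 3x + 7y = 58. With m = −7/3: 7x + 3y = −58.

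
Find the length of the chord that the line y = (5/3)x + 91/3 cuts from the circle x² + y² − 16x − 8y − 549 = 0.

5√34

The distance from (8, 4) to the line is 119/√34, and r² = 629.
Chord = 2√(r² − d²) = 2·√(425/2) = 5√34.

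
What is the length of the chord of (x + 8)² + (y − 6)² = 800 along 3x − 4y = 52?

40

The distance from (−8, 6) to the line is 100/√25, and r² = 800.
Half the chord is √(r² − d²) = √(400), so the full chord is 40.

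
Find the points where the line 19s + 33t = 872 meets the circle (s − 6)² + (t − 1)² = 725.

Express t = (872 − 19s)/33 and substitute into the circle:
1450s² − 44950s − 46400 = 0  ⟹  s² − 31s − 32 = 0
s = 32 or s = −1, giving (32, 8) and (−1, 27).

(−1, 27) and (32, 8)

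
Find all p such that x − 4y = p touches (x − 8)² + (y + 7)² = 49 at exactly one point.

p = 36 ± 7√17

The line touches the circle iff its distance from (8, −7) is 7:
|1·8 − 4·(−7) − p| / √17 = 7
|p − (36)| = 7√17.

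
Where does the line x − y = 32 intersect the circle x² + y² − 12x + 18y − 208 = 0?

Substitute y = x − 32:
2x² − 58x + 240 = 0  ⟹  x² − 29x + 120 = 0
x = 24 or x = 5, giving (24, −8) and (5, −27).

(5, −27) and (24, −8)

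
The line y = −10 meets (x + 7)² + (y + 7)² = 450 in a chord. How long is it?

The distance from (−7, −7) to the line is 3, and r² = 450.
Chord = 2√(r² − d²) = 2·√(441) = 42.

42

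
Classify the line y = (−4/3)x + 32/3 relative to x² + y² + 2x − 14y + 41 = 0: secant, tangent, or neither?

d² = (4·(−1) + 3·7 − (32))²/25 = 9; r² = 9.
Since d² = r², the line is tangent.

tangent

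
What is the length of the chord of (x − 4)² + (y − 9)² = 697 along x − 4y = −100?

Express y = (100 + x)/4 and substitute into the circle:
17x² − 6800 = 0  ⟹  x² − 400 = 0
x = 20 or x = −20, giving (20, 30) and (−20, 20).
|(20, 30) − (−20, 20)| = √((40)² + (10)²) = 10√17.

10√17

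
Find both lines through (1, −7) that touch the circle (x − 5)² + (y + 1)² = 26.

5x + y = −2 and x − 5y = 36

Let a tangent through (1, −7) have slope m. Its distance from (5, −1) must equal √26:
[m·(4) − (6)]² = 26(m² + 1)
5m² + 24m − 5 = 0, so m = −5 or m = 1/5.
With m = −5: 5x + y = −2. With m = 1/5: x − 5y = 36.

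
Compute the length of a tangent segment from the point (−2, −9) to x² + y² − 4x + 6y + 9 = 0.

Centre (2, −3), r² = 4. |PO|² = (−4)² + (−6)² = 52.
Power of the point: PT² = |PO|² − r² = 48, so PT = 4√3.

4√3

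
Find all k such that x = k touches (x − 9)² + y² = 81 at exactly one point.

The line touches the circle iff its distance from (9, 0) is 9:
|1·9 + 0·0 − k| / √1 = 9
|k − (9)| = 9, so k = 18 or k = 0.

k = 0 or k = 18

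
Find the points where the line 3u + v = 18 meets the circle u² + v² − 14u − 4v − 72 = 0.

Substitute v = −3u + 18:
10u² − 110u + 180 = 0  ⟹  u² − 11u + 18 = 0
u = 9 or u = 2, giving (9, −9) and (2, 12).

(2, 12) and (9, −9)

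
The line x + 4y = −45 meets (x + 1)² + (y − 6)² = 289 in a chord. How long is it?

From the line, y = (−45 − x)/4. Substituting:
17x² + 170x + 153 = 0  ⟹  x² + 10x + 9 = 0
x = −1 or x = −9, giving (−1, −11) and (−9, −9).
|(−1, −11) − (−9, −9)| = √((8)² + (−2)²) = 2√17.

2√17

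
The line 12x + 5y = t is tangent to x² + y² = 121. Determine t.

t = −143 or t = 143

For a tangent, require d(centre, line) = r = 11.
|12·0 + 5·0 − t| / √169 = 11
|t| = 11·13, so t = 143 or t = −143.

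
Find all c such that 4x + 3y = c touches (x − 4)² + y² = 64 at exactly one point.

The line touches the circle iff its distance from (4, 0) is 8:
|4·4 + 3·0 − c| / √25 = 8
|c − (16)| = 8·5, so c = 56 or c = −24.

c = −24 or c = 56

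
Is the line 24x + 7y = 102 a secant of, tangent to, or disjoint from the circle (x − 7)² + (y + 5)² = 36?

secant

Substituting the line into the circle gives 625x² − 7262x + 19406 = 0.
Δ = 52736644 − 48515000 = 4221644.
Two real roots: the line is a secant.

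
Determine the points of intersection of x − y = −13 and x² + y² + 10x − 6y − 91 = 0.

(−15, −2) and (0, 13)

From the line, y = x + 13. Substituting:
2x² + 30x = 0  ⟹  x² + 15x = 0
x = 0 or x = −15, giving (0, 13) and (−15, −2).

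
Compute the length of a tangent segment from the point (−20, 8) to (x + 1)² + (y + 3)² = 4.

√478

The centre is (−1, −3) and r = 2. The square of the distance from P to the centre is 361 + 121 = 482.
Power of the point: PT² = |PO|² − r² = 478, so PT = √478.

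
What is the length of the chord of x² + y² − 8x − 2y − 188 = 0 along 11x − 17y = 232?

From the line, y = (−232 + 11x)/17. Substituting:
410x² − 7790x + 7380 = 0  ⟹  x² − 19x + 18 = 0
x = 18 or x = 1, giving (18, −2) and (1, −13).
|(18, −2) − (1, −13)| = √((17)² + (11)²) = √410.

√410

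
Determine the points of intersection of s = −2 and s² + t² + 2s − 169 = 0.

The line gives s = −2. Substituting into the circle:
t² − 169 = 0
t = 13 or t = −13, giving (−2, 13) and (−2, −13).

(−2, −13) and (−2, 13)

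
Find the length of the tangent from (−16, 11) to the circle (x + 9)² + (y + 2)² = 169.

Centre (−9, −2), r² = 169. |PO|² = (−7)² + (13)² = 218.
The tangent meets the radius at right angles, so tangent² = |PO|² − r² = 218 − 169 = 49.

7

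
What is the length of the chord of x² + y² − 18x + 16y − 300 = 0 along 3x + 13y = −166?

The distance from (9, −8) to the line is 89/√178, and r² = 445.
Chord = 2√(r² − d²) = 2·√(801/2) = 3√178.

3√178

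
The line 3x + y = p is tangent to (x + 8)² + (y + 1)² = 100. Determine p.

For a tangent, require d(centre, line) = r = 10.
|3·(−8) + 1·(−1) − p| / √10 = 10
|p − (−25)| = 10√10.

p = −25 ± 10√10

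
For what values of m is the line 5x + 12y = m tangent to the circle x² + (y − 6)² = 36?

For a tangent, require d(centre, line) = r = 6.
|5·0 + 12·6 − m| / √169 = 6
|m − (72)| = 6·13, so m = 150 or m = −6.

m = −6 or m = 150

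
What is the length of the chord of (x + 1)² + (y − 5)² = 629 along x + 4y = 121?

2√17

Centre (−1, 5), r² = 629. Perpendicular distance d from centre to line = |−102| / √17 = 102/√17.
Half the chord is √(r² − d²) = √(17), so the full chord is 2√17.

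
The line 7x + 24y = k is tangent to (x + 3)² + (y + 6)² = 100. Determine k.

The line touches the circle iff its distance from (−3, −6) is 10:
|7·(−3) + 24·(−6) − k| / √625 = 10
|k − (−165)| = 10·25, so k = 85 or k = −415.

k = −415 or k = 85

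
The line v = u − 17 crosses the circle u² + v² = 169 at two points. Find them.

Substitute v = u − 17:
2u² − 34u + 120 = 0  ⟹  u² − 17u + 60 = 0
u = 12 or u = 5, giving (12, −5) and (5, −12).

(5, −12) and (12, −5)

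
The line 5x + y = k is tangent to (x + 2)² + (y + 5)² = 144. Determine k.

Tangency holds when the distance from the centre (−2, −5) to the line equals the radius 12:
|5·(−2) + 1·(−5) − k| / √26 = 12
|k − (−15)| = 12√26.

k = −15 ± 12√26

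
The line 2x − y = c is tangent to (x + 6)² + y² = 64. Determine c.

For a tangent, require d(centre, line) = r = 8.
|2·(−6) − 1·0 − c| / √5 = 8
|c − (−12)| = 8√5.

c = −12 ± 8√5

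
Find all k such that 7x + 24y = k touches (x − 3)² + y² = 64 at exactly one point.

The line touches the circle iff its distance from (3, 0) is 8:
|7·3 + 24·0 − k| / √625 = 8
|k − (21)| = 8·25, so k = 221 or k = −179.

k = −179 or k = 221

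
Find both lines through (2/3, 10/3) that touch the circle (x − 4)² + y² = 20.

x − 2y = −6 and 2x − y = −2

A line y − (10/3) = m(x − (2/3)) is tangent when its distance from (4, 0) is 2√5:
[m·(10/3) − (−10/3)]² = 20(m² + 1)
2m² − 5m + 2 = 0, so m = 1/2 or m = 2.
Through (2/3, 10/3) these give x − 2y = −6 and 2x − y = −2.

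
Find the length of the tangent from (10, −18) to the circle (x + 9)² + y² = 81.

2√151

With centre O = (−9, 0), |OP|² = 685 and r² = 81.
The tangent meets the radius at right angles, so tangent² = |PO|² − r² = 685 − 81 = 604.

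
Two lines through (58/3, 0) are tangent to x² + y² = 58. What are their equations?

3x − 7y = 58 and 3x + 7y = 58

A line y − (0) = m(x − (58/3)) is tangent when its distance from (0, 0) is √58:
[m·(−58/3) − (0)]² = 58(m² + 1)
49m² − 9 = 0, so m = 3/7 or m = −3/7.
With m = 3/7: 3x − 7y = 58. With m = −3/7: 3x + 7y = 58.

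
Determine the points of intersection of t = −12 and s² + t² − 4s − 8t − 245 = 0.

Substitute t = −12:
s² − 4s − 5 = 0
s = 5 or s = −1, giving (5, −12) and (−1, −12).

(−1, −12) and (5, −12)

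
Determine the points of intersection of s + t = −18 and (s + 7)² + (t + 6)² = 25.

(−12, −6) and (−7, −11)

Substitute t = −s − 18:
2s² + 38s + 168 = 0  ⟹  s² + 19s + 84 = 0
s = −7 or s = −12, giving (−7, −11) and (−12, −6).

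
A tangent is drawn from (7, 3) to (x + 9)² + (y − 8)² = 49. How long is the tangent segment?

2√58

Centre (−9, 8), r² = 49. |PO|² = (16)² + (−5)² = 281.
Power of the point: PT² = |PO|² − r² = 232, so PT = 2√58.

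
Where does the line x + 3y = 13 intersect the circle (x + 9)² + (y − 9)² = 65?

(−17, 10) and (−2, 5)

From the line, y = (13 − x)/3. Substituting:
10x² + 190x + 340 = 0  ⟹  x² + 19x + 34 = 0
x = −2 or x = −17, giving (−2, 5) and (−17, 10).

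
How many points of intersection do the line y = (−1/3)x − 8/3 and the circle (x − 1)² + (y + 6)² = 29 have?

2

Centre (1, −6), r² = 29. Distance² from centre to line = (−9)²/10 = 81/10.
Since d² < r², the line cuts the circle twice.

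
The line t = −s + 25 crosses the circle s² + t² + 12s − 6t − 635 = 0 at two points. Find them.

Substitute t = −s + 25:
2s² − 32s − 160 = 0  ⟹  s² − 16s − 80 = 0
s = 20 or s = −4, giving (20, 5) and (−4, 29).

(−4, 29) and (20, 5)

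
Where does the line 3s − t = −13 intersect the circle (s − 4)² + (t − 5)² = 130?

(−5, −2) and (1, 16)

From the line, t = 3s + 13. Substituting:
10s² + 40s − 50 = 0  ⟹  s² + 4s − 5 = 0
s = 1 or s = −5, giving (1, 16) and (−5, −2).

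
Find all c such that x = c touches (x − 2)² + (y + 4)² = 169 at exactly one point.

c = −11 or c = 15

The line touches the circle iff its distance from (2, −4) is 13:
|1·2 + 0·(−4) − c| / √1 = 13
|c − (2)| = 13, so c = 15 or c = −11.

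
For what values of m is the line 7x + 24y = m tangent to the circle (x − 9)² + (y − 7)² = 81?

m = 6 or m = 456

For a tangent, require d(centre, line) = r = 9.
|7·9 + 24·7 − m| / √625 = 9
|m − (231)| = 9·25, so m = 456 or m = 6.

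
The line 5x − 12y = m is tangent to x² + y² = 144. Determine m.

m = −156 or m = 156

Tangency holds when the distance from the centre (0, 0) to the line equals the radius 12:
|5·0 − 12·0 − m| / √169 = 12
|m| = 12·13, so m = 156 or m = −156.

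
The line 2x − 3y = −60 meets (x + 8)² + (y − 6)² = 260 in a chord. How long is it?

The distance from (−8, 6) to the line is 26/√13, and r² = 260.
Half the chord is √(r² − d²) = √(208), so the full chord is 8√13.

8√13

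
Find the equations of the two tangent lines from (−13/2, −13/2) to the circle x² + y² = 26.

x − 5y = 26 and 5x − y = −26

Write the tangent as mx − y + (−13/2 − m·(−13/2)) = 0 and set its distance from the centre to √26:
[m·(13/2) − (13/2)]² = 26(m² + 1)
5m² − 26m + 5 = 0, so m = 1/5 or m = 5.
Through (−13/2, −13/2) these give x − 5y = 26 and 5x − y = −26.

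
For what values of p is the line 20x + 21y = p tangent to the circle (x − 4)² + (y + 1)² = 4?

p = 1 or p = 117

The line touches the circle iff its distance from (4, −1) is 2:
|20·4 + 21·(−1) − p| / √841 = 2
|p − (59)| = 2·29, so p = 117 or p = 1.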